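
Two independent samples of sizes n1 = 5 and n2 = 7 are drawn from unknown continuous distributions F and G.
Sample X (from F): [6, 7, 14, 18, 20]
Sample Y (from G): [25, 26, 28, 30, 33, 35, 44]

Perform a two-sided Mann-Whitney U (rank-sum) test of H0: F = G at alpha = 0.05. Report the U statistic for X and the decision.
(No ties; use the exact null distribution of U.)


Step 1: Combine and sort all 12 observations; assign midranks.
sorted (value, group): (6,X), (7,X), (14,X), (18,X), (20,X), (25,Y), (26,Y), (28,Y), (30,Y), (33,Y), (35,Y), (44,Y)
ranks: 6->1, 7->2, 14->3, 18->4, 20->5, 25->6, 26->7, 28->8, 30->9, 33->10, 35->11, 44->12
Step 2: Rank sum for X: R1 = 1 + 2 + 3 + 4 + 5 = 15.
Step 3: U_X = R1 - n1(n1+1)/2 = 15 - 5*6/2 = 15 - 15 = 0.
       U_Y = n1*n2 - U_X = 35 - 0 = 35.
Step 4: No ties, so the exact null distribution of U (based on enumerating the C(12,5) = 792 equally likely rank assignments) gives the two-sided p-value.
Step 5: p-value = 0.002525; compare to alpha = 0.05. reject H0.

U_X = 0, p = 0.002525, reject H0 at alpha = 0.05.


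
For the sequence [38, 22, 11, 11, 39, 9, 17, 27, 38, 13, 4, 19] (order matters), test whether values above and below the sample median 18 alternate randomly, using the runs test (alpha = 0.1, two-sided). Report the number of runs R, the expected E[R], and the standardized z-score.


Step 1: Compute median = 18; label A = above, B = below.
Labels in order: AABBABBAABBA  (n_A = 6, n_B = 6)
Step 2: Count runs R = 7.
Step 3: Under H0 (random ordering), E[R] = 2*n_A*n_B/(n_A+n_B) + 1 = 2*6*6/12 + 1 = 7.0000.
        Var[R] = 2*n_A*n_B*(2*n_A*n_B - n_A - n_B) / ((n_A+n_B)^2 * (n_A+n_B-1)) = 4320/1584 = 2.7273.
        SD[R] = 1.6514.
Step 4: R = E[R], so z = 0 with no continuity correction.
Step 5: Two-sided p-value via normal approximation = 2*(1 - Phi(|z|)) = 1.000000.
Step 6: alpha = 0.1. fail to reject H0.

R = 7, z = 0.0000, p = 1.000000, fail to reject H0.


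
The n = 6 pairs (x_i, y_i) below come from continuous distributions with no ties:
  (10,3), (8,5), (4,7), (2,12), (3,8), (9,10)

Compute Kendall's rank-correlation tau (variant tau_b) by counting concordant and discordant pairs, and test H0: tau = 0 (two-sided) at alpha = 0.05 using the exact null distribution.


Step 1: Enumerate the 15 unordered pairs (i,j) with i<j and classify each by sign(x_j-x_i) * sign(y_j-y_i).
  (1,2):dx=-2,dy=+2->D; (1,3):dx=-6,dy=+4->D; (1,4):dx=-8,dy=+9->D; (1,5):dx=-7,dy=+5->D
  (1,6):dx=-1,dy=+7->D; (2,3):dx=-4,dy=+2->D; (2,4):dx=-6,dy=+7->D; (2,5):dx=-5,dy=+3->D
  (2,6):dx=+1,dy=+5->C; (3,4):dx=-2,dy=+5->D; (3,5):dx=-1,dy=+1->D; (3,6):dx=+5,dy=+3->C
  (4,5):dx=+1,dy=-4->D; (4,6):dx=+7,dy=-2->D; (5,6):dx=+6,dy=+2->C
Step 2: C = 3, D = 12, total pairs = 15.
Step 3: tau = (C - D)/(n(n-1)/2) = (3 - 12)/15 = -0.600000.
Step 4: Exact two-sided p-value (enumerate n! = 720 permutations of y under H0): p = 0.136111.
Step 5: alpha = 0.05. fail to reject H0.

tau_b = -0.6000 (C=3, D=12), p = 0.136111, fail to reject H0.


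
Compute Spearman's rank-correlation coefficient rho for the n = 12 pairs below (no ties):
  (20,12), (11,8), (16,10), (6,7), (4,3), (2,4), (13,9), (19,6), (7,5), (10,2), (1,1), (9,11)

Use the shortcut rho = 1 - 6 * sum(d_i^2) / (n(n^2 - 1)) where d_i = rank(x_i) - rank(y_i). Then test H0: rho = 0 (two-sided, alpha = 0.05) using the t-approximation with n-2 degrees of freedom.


Step 1: Rank x and y separately (midranks; no ties here).
rank(x): 20->12, 11->8, 16->10, 6->4, 4->3, 2->2, 13->9, 19->11, 7->5, 10->7, 1->1, 9->6
rank(y): 12->12, 8->8, 10->10, 7->7, 3->3, 4->4, 9->9, 6->6, 5->5, 2->2, 1->1, 11->11
Step 2: d_i = R_x(i) - R_y(i); compute d_i^2.
  (12-12)^2=0, (8-8)^2=0, (10-10)^2=0, (4-7)^2=9, (3-3)^2=0, (2-4)^2=4, (9-9)^2=0, (11-6)^2=25, (5-5)^2=0, (7-2)^2=25, (1-1)^2=0, (6-11)^2=25
sum(d^2) = 88.
Step 3: rho = 1 - 6*88 / (12*(12^2 - 1)) = 1 - 528/1716 = 0.692308.
Step 4: Under H0, t = rho * sqrt((n-2)/(1-rho^2)) = 3.0339 ~ t(10).
Step 5: Two-sided p-value from the t-distribution with 10 df = 0.012593.
Step 6: alpha = 0.05. reject H0.

rho = 0.6923, p = 0.012593, reject H0 at alpha = 0.05.


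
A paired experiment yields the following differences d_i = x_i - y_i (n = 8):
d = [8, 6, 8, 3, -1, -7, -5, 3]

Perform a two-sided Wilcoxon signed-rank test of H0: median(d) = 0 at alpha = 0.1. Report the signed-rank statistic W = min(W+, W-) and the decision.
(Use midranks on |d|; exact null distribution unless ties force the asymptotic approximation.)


Step 1: Drop any zero differences (none here) and take |d_i|.
|d| = [8, 6, 8, 3, 1, 7, 5, 3]
Step 2: Midrank |d_i| (ties get averaged ranks).
ranks: |8|->7.5, |6|->5, |8|->7.5, |3|->2.5, |1|->1, |7|->6, |5|->4, |3|->2.5
Step 3: Attach original signs; sum ranks with positive sign and with negative sign.
W+ = 7.5 + 5 + 7.5 + 2.5 + 2.5 = 25
W- = 1 + 6 + 4 = 11
(Check: W+ + W- = 36 should equal n(n+1)/2 = 36.)
Step 4: Test statistic W = min(W+, W-) = 11.
Step 5: Ties in |d|, so use the tie-corrected normal approximation.
        E[W] = n(n+1)/4 = 8*9/4 = 18.
        Tie groups: |d|=3 (t=2), |d|=8 (t=2); sum(t^3 - t) = 12.
        Var[W] = n(n+1)(2n+1)/24 - sum(t^3-t)/48 = 1224/24 - 12/48 = 50.75.
        z = (W - E[W]) / sqrt(Var[W]) = (11 - 18) / 7.1239 = -0.9826.
        Two-sided p = 2*Phi(z) = 0.325801.
Step 6: alpha = 0.1. fail to reject H0.

W+ = 25, W- = 11, W = min = 11, p = 0.325801, fail to reject H0.


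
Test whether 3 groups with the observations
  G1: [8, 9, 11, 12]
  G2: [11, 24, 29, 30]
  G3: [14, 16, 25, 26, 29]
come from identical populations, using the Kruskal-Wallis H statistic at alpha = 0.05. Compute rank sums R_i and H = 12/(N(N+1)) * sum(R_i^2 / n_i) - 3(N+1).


Step 1: Combine all N = 13 observations and assign midranks.
sorted (value, group, rank): (8,G1,1), (9,G1,2), (11,G1,3.5), (11,G2,3.5), (12,G1,5), (14,G3,6), (16,G3,7), (24,G2,8), (25,G3,9), (26,G3,10), (29,G2,11.5), (29,G3,11.5), (30,G2,13)
Step 2: Sum ranks within each group.
R_1 = 11.5 (n_1 = 4)
R_2 = 36 (n_2 = 4)
R_3 = 43.5 (n_3 = 5)
Step 3: H = 12/(N(N+1)) * sum(R_i^2/n_i) - 3(N+1)
     = 12/(13*14) * (11.5^2/4 + 36^2/4 + 43.5^2/5) - 3*14
     = 0.065934 * 735.513 - 42
     = 6.495330.
Step 4: Ties present; correction factor C = 1 - 12/(13^3 - 13) = 0.994505. Corrected H = 6.495330 / 0.994505 = 6.531215.
Step 5: Under H0, H ~ chi^2(2); p-value = 0.038174.
Step 6: alpha = 0.05. reject H0.

H = 6.5312, df = 2, p = 0.038174, reject H0.


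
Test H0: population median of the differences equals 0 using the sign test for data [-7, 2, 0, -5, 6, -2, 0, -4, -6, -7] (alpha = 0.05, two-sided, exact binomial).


Step 1: Discard zero differences. Original n = 10; n_eff = number of nonzero differences = 8.
Nonzero differences (with sign): -7, +2, -5, +6, -2, -4, -6, -7
Step 2: Count signs: positive = 2, negative = 6.
Step 3: Under H0: P(positive) = 0.5, so the number of positives S ~ Bin(8, 0.5).
Step 4: Two-sided exact p-value = sum of Bin(8,0.5) probabilities at or below the observed probability = 0.289062.
Step 5: alpha = 0.05. fail to reject H0.

n_eff = 8, pos = 2, neg = 6, p = 0.289062, fail to reject H0.


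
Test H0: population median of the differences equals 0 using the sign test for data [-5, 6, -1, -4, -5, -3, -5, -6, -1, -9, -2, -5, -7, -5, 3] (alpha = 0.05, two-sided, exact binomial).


Step 1: Discard zero differences. Original n = 15; n_eff = number of nonzero differences = 15.
Nonzero differences (with sign): -5, +6, -1, -4, -5, -3, -5, -6, -1, -9, -2, -5, -7, -5, +3
Step 2: Count signs: positive = 2, negative = 13.
Step 3: Under H0: P(positive) = 0.5, so the number of positives S ~ Bin(15, 0.5).
Step 4: Two-sided exact p-value = sum of Bin(15,0.5) probabilities at or below the observed probability = 0.007385.
Step 5: alpha = 0.05. reject H0.

n_eff = 15, pos = 2, neg = 13, p = 0.007385, reject H0.


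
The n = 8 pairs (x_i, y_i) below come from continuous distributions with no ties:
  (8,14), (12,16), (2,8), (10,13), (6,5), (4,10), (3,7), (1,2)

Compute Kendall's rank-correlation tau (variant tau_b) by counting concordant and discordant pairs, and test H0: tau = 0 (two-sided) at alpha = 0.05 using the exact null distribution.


Step 1: Enumerate the 28 unordered pairs (i,j) with i<j and classify each by sign(x_j-x_i) * sign(y_j-y_i).
  (1,2):dx=+4,dy=+2->C; (1,3):dx=-6,dy=-6->C; (1,4):dx=+2,dy=-1->D; (1,5):dx=-2,dy=-9->C
  (1,6):dx=-4,dy=-4->C; (1,7):dx=-5,dy=-7->C; (1,8):dx=-7,dy=-12->C; (2,3):dx=-10,dy=-8->C
  (2,4):dx=-2,dy=-3->C; (2,5):dx=-6,dy=-11->C; (2,6):dx=-8,dy=-6->C; (2,7):dx=-9,dy=-9->C
  (2,8):dx=-11,dy=-14->C; (3,4):dx=+8,dy=+5->C; (3,5):dx=+4,dy=-3->D; (3,6):dx=+2,dy=+2->C
  (3,7):dx=+1,dy=-1->D; (3,8):dx=-1,dy=-6->C; (4,5):dx=-4,dy=-8->C; (4,6):dx=-6,dy=-3->C
  (4,7):dx=-7,dy=-6->C; (4,8):dx=-9,dy=-11->C; (5,6):dx=-2,dy=+5->D; (5,7):dx=-3,dy=+2->D
  (5,8):dx=-5,dy=-3->C; (6,7):dx=-1,dy=-3->C; (6,8):dx=-3,dy=-8->C; (7,8):dx=-2,dy=-5->C
Step 2: C = 23, D = 5, total pairs = 28.
Step 3: tau = (C - D)/(n(n-1)/2) = (23 - 5)/28 = 0.642857.
Step 4: Exact two-sided p-value (enumerate n! = 40320 permutations of y under H0): p = 0.031151.
Step 5: alpha = 0.05. reject H0.

tau_b = 0.6429 (C=23, D=5), p = 0.031151, reject H0.


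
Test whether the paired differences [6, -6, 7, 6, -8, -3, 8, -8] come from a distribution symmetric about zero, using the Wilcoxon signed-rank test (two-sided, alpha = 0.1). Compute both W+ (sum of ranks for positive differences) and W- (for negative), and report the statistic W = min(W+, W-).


Step 1: Drop any zero differences (none here) and take |d_i|.
|d| = [6, 6, 7, 6, 8, 3, 8, 8]
Step 2: Midrank |d_i| (ties get averaged ranks).
ranks: |6|->3, |6|->3, |7|->5, |6|->3, |8|->7, |3|->1, |8|->7, |8|->7
Step 3: Attach original signs; sum ranks with positive sign and with negative sign.
W+ = 3 + 5 + 3 + 7 = 18
W- = 3 + 7 + 1 + 7 = 18
(Check: W+ + W- = 36 should equal n(n+1)/2 = 36.)
Step 4: Test statistic W = min(W+, W-) = 18.
Step 5: Ties in |d|, so use the tie-corrected normal approximation.
        E[W] = n(n+1)/4 = 8*9/4 = 18.
        Tie groups: |d|=6 (t=3), |d|=8 (t=3); sum(t^3 - t) = 48.
        Var[W] = n(n+1)(2n+1)/24 - sum(t^3-t)/48 = 1224/24 - 48/48 = 50.
        z = (W - E[W]) / sqrt(Var[W]) = (18 - 18) / 7.0711 = 0.0000.
        Two-sided p = 2*Phi(z) = 1.000000.
Step 6: alpha = 0.1. fail to reject H0.

W+ = 18, W- = 18, W = min = 18, p = 1.000000, fail to reject H0.


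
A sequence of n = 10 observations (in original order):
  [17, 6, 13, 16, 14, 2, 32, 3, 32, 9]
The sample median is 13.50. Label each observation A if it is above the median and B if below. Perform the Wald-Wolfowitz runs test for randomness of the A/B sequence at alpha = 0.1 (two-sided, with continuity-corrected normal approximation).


Step 1: Compute median = 13.50; label A = above, B = below.
Labels in order: ABBAABABAB  (n_A = 5, n_B = 5)
Step 2: Count runs R = 8.
Step 3: Under H0 (random ordering), E[R] = 2*n_A*n_B/(n_A+n_B) + 1 = 2*5*5/10 + 1 = 6.0000.
        Var[R] = 2*n_A*n_B*(2*n_A*n_B - n_A - n_B) / ((n_A+n_B)^2 * (n_A+n_B-1)) = 2000/900 = 2.2222.
        SD[R] = 1.4907.
Step 4: Continuity-corrected z = (R - 0.5 - E[R]) / SD[R] = (8 - 0.5 - 6.0000) / 1.4907 = 1.0062.
Step 5: Two-sided p-value via normal approximation = 2*(1 - Phi(|z|)) = 0.314305.
Step 6: alpha = 0.1. fail to reject H0.

R = 8, z = 1.0062, p = 0.314305, fail to reject H0.


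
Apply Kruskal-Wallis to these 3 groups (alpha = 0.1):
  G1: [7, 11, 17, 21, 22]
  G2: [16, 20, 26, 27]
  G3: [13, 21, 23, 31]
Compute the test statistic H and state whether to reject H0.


Step 1: Combine all N = 13 observations and assign midranks.
sorted (value, group, rank): (7,G1,1), (11,G1,2), (13,G3,3), (16,G2,4), (17,G1,5), (20,G2,6), (21,G1,7.5), (21,G3,7.5), (22,G1,9), (23,G3,10), (26,G2,11), (27,G2,12), (31,G3,13)
Step 2: Sum ranks within each group.
R_1 = 24.5 (n_1 = 5)
R_2 = 33 (n_2 = 4)
R_3 = 33.5 (n_3 = 4)
Step 3: H = 12/(N(N+1)) * sum(R_i^2/n_i) - 3(N+1)
     = 12/(13*14) * (24.5^2/5 + 33^2/4 + 33.5^2/4) - 3*14
     = 0.065934 * 672.862 - 42
     = 2.364560.
Step 4: Ties present; correction factor C = 1 - 6/(13^3 - 13) = 0.997253. Corrected H = 2.364560 / 0.997253 = 2.371074.
Step 5: Under H0, H ~ chi^2(2); p-value = 0.305582.
Step 6: alpha = 0.1. fail to reject H0.

H = 2.3711, df = 2, p = 0.305582, fail to reject H0.


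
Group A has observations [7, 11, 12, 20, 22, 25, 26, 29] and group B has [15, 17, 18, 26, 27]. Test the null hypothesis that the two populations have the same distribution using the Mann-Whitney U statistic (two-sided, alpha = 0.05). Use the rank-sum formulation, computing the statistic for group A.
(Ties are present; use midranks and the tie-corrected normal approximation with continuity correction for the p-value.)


Step 1: Combine and sort all 13 observations; assign midranks.
sorted (value, group): (7,X), (11,X), (12,X), (15,Y), (17,Y), (18,Y), (20,X), (22,X), (25,X), (26,X), (26,Y), (27,Y), (29,X)
ranks: 7->1, 11->2, 12->3, 15->4, 17->5, 18->6, 20->7, 22->8, 25->9, 26->10.5, 26->10.5, 27->12, 29->13
Step 2: Rank sum for X: R1 = 1 + 2 + 3 + 7 + 8 + 9 + 10.5 + 13 = 53.5.
Step 3: U_X = R1 - n1(n1+1)/2 = 53.5 - 8*9/2 = 53.5 - 36 = 17.5.
       U_Y = n1*n2 - U_X = 40 - 17.5 = 22.5.
Step 4: Ties are present, so use the tie-corrected normal approximation (with continuity correction) for the p-value.
Step 5: p-value = 0.769390; compare to alpha = 0.05. fail to reject H0.

U_X = 17.5, p = 0.769390, fail to reject H0 at alpha = 0.05.


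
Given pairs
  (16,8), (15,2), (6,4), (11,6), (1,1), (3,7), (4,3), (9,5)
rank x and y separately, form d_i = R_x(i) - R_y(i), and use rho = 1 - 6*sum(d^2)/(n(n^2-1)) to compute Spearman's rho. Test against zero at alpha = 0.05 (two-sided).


Step 1: Rank x and y separately (midranks; no ties here).
rank(x): 16->8, 15->7, 6->4, 11->6, 1->1, 3->2, 4->3, 9->5
rank(y): 8->8, 2->2, 4->4, 6->6, 1->1, 7->7, 3->3, 5->5
Step 2: d_i = R_x(i) - R_y(i); compute d_i^2.
  (8-8)^2=0, (7-2)^2=25, (4-4)^2=0, (6-6)^2=0, (1-1)^2=0, (2-7)^2=25, (3-3)^2=0, (5-5)^2=0
sum(d^2) = 50.
Step 3: rho = 1 - 6*50 / (8*(8^2 - 1)) = 1 - 300/504 = 0.404762.
Step 4: Under H0, t = rho * sqrt((n-2)/(1-rho^2)) = 1.0842 ~ t(6).
Step 5: Two-sided p-value from the t-distribution with 6 df = 0.319889.
Step 6: alpha = 0.05. fail to reject H0.

rho = 0.4048, p = 0.319889, fail to reject H0 at alpha = 0.05.


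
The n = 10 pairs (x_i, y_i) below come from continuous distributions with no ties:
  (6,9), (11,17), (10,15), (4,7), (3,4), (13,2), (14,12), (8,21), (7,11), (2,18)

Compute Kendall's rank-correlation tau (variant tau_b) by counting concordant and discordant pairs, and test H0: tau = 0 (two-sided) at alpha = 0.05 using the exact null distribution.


Step 1: Enumerate the 45 unordered pairs (i,j) with i<j and classify each by sign(x_j-x_i) * sign(y_j-y_i).
  (1,2):dx=+5,dy=+8->C; (1,3):dx=+4,dy=+6->C; (1,4):dx=-2,dy=-2->C; (1,5):dx=-3,dy=-5->C
  (1,6):dx=+7,dy=-7->D; (1,7):dx=+8,dy=+3->C; (1,8):dx=+2,dy=+12->C; (1,9):dx=+1,dy=+2->C
  (1,10):dx=-4,dy=+9->D; (2,3):dx=-1,dy=-2->C; (2,4):dx=-7,dy=-10->C; (2,5):dx=-8,dy=-13->C
  (2,6):dx=+2,dy=-15->D; (2,7):dx=+3,dy=-5->D; (2,8):dx=-3,dy=+4->D; (2,9):dx=-4,dy=-6->C
  (2,10):dx=-9,dy=+1->D; (3,4):dx=-6,dy=-8->C; (3,5):dx=-7,dy=-11->C; (3,6):dx=+3,dy=-13->D
  (3,7):dx=+4,dy=-3->D; (3,8):dx=-2,dy=+6->D; (3,9):dx=-3,dy=-4->C; (3,10):dx=-8,dy=+3->D
  (4,5):dx=-1,dy=-3->C; (4,6):dx=+9,dy=-5->D; (4,7):dx=+10,dy=+5->C; (4,8):dx=+4,dy=+14->C
  (4,9):dx=+3,dy=+4->C; (4,10):dx=-2,dy=+11->D; (5,6):dx=+10,dy=-2->D; (5,7):dx=+11,dy=+8->C
  (5,8):dx=+5,dy=+17->C; (5,9):dx=+4,dy=+7->C; (5,10):dx=-1,dy=+14->D; (6,7):dx=+1,dy=+10->C
  (6,8):dx=-5,dy=+19->D; (6,9):dx=-6,dy=+9->D; (6,10):dx=-11,dy=+16->D; (7,8):dx=-6,dy=+9->D
  (7,9):dx=-7,dy=-1->C; (7,10):dx=-12,dy=+6->D; (8,9):dx=-1,dy=-10->C; (8,10):dx=-6,dy=-3->C
  (9,10):dx=-5,dy=+7->D
Step 2: C = 25, D = 20, total pairs = 45.
Step 3: tau = (C - D)/(n(n-1)/2) = (25 - 20)/45 = 0.111111.
Step 4: Exact two-sided p-value (enumerate n! = 3628800 permutations of y under H0): p = 0.727490.
Step 5: alpha = 0.05. fail to reject H0.

tau_b = 0.1111 (C=25, D=20), p = 0.727490, fail to reject H0.


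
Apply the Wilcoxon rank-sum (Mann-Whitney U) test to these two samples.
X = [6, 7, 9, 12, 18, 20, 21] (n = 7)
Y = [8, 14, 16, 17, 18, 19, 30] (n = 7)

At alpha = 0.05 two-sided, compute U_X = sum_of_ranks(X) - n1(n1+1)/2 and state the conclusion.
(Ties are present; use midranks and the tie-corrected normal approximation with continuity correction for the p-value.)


Step 1: Combine and sort all 14 observations; assign midranks.
sorted (value, group): (6,X), (7,X), (8,Y), (9,X), (12,X), (14,Y), (16,Y), (17,Y), (18,X), (18,Y), (19,Y), (20,X), (21,X), (30,Y)
ranks: 6->1, 7->2, 8->3, 9->4, 12->5, 14->6, 16->7, 17->8, 18->9.5, 18->9.5, 19->11, 20->12, 21->13, 30->14
Step 2: Rank sum for X: R1 = 1 + 2 + 4 + 5 + 9.5 + 12 + 13 = 46.5.
Step 3: U_X = R1 - n1(n1+1)/2 = 46.5 - 7*8/2 = 46.5 - 28 = 18.5.
       U_Y = n1*n2 - U_X = 49 - 18.5 = 30.5.
Step 4: Ties are present, so use the tie-corrected normal approximation (with continuity correction) for the p-value.
Step 5: p-value = 0.481721; compare to alpha = 0.05. fail to reject H0.

U_X = 18.5, p = 0.481721, fail to reject H0 at alpha = 0.05.


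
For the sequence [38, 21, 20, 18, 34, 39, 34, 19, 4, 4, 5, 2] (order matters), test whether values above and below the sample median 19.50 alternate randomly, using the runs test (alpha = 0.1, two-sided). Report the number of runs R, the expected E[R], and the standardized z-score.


Step 1: Compute median = 19.50; label A = above, B = below.
Labels in order: AAABAAABBBBB  (n_A = 6, n_B = 6)
Step 2: Count runs R = 4.
Step 3: Under H0 (random ordering), E[R] = 2*n_A*n_B/(n_A+n_B) + 1 = 2*6*6/12 + 1 = 7.0000.
        Var[R] = 2*n_A*n_B*(2*n_A*n_B - n_A - n_B) / ((n_A+n_B)^2 * (n_A+n_B-1)) = 4320/1584 = 2.7273.
        SD[R] = 1.6514.
Step 4: Continuity-corrected z = (R + 0.5 - E[R]) / SD[R] = (4 + 0.5 - 7.0000) / 1.6514 = -1.5138.
Step 5: Two-sided p-value via normal approximation = 2*(1 - Phi(|z|)) = 0.130070.
Step 6: alpha = 0.1. fail to reject H0.

R = 4, z = -1.5138, p = 0.130070, fail to reject H0.


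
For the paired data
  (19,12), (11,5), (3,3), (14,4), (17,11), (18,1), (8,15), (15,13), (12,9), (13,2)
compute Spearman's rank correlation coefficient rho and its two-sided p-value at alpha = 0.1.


Step 1: Rank x and y separately (midranks; no ties here).
rank(x): 19->10, 11->3, 3->1, 14->6, 17->8, 18->9, 8->2, 15->7, 12->4, 13->5
rank(y): 12->8, 5->5, 3->3, 4->4, 11->7, 1->1, 15->10, 13->9, 9->6, 2->2
Step 2: d_i = R_x(i) - R_y(i); compute d_i^2.
  (10-8)^2=4, (3-5)^2=4, (1-3)^2=4, (6-4)^2=4, (8-7)^2=1, (9-1)^2=64, (2-10)^2=64, (7-9)^2=4, (4-6)^2=4, (5-2)^2=9
sum(d^2) = 162.
Step 3: rho = 1 - 6*162 / (10*(10^2 - 1)) = 1 - 972/990 = 0.018182.
Step 4: Under H0, t = rho * sqrt((n-2)/(1-rho^2)) = 0.0514 ~ t(8).
Step 5: Two-sided p-value from the t-distribution with 8 df = 0.960240.
Step 6: alpha = 0.1. fail to reject H0.

rho = 0.0182, p = 0.960240, fail to reject H0 at alpha = 0.1.


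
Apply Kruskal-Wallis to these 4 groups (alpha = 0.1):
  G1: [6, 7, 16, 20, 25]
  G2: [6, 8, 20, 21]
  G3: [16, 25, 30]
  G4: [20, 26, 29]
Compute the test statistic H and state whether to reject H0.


Step 1: Combine all N = 15 observations and assign midranks.
sorted (value, group, rank): (6,G1,1.5), (6,G2,1.5), (7,G1,3), (8,G2,4), (16,G1,5.5), (16,G3,5.5), (20,G1,8), (20,G2,8), (20,G4,8), (21,G2,10), (25,G1,11.5), (25,G3,11.5), (26,G4,13), (29,G4,14), (30,G3,15)
Step 2: Sum ranks within each group.
R_1 = 29.5 (n_1 = 5)
R_2 = 23.5 (n_2 = 4)
R_3 = 32 (n_3 = 3)
R_4 = 35 (n_4 = 3)
Step 3: H = 12/(N(N+1)) * sum(R_i^2/n_i) - 3(N+1)
     = 12/(15*16) * (29.5^2/5 + 23.5^2/4 + 32^2/3 + 35^2/3) - 3*16
     = 0.050000 * 1061.78 - 48
     = 5.088958.
Step 4: Ties present; correction factor C = 1 - 42/(15^3 - 15) = 0.987500. Corrected H = 5.088958 / 0.987500 = 5.153376.
Step 5: Under H0, H ~ chi^2(3); p-value = 0.160905.
Step 6: alpha = 0.1. fail to reject H0.

H = 5.1534, df = 3, p = 0.160905, fail to reject H0.


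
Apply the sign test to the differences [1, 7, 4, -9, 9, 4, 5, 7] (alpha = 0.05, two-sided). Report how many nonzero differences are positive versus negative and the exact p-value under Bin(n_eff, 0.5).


Step 1: Discard zero differences. Original n = 8; n_eff = number of nonzero differences = 8.
Nonzero differences (with sign): +1, +7, +4, -9, +9, +4, +5, +7
Step 2: Count signs: positive = 7, negative = 1.
Step 3: Under H0: P(positive) = 0.5, so the number of positives S ~ Bin(8, 0.5).
Step 4: Two-sided exact p-value = sum of Bin(8,0.5) probabilities at or below the observed probability = 0.070312.
Step 5: alpha = 0.05. fail to reject H0.

n_eff = 8, pos = 7, neg = 1, p = 0.070312, fail to reject H0.


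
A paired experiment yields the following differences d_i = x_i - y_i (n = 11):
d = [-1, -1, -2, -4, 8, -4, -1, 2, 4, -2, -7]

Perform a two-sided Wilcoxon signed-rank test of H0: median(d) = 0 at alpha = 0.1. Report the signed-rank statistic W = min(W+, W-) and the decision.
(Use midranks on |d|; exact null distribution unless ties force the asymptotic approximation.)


Step 1: Drop any zero differences (none here) and take |d_i|.
|d| = [1, 1, 2, 4, 8, 4, 1, 2, 4, 2, 7]
Step 2: Midrank |d_i| (ties get averaged ranks).
ranks: |1|->2, |1|->2, |2|->5, |4|->8, |8|->11, |4|->8, |1|->2, |2|->5, |4|->8, |2|->5, |7|->10
Step 3: Attach original signs; sum ranks with positive sign and with negative sign.
W+ = 11 + 5 + 8 = 24
W- = 2 + 2 + 5 + 8 + 8 + 2 + 5 + 10 = 42
(Check: W+ + W- = 66 should equal n(n+1)/2 = 66.)
Step 4: Test statistic W = min(W+, W-) = 24.
Step 5: Ties in |d|, so use the tie-corrected normal approximation.
        E[W] = n(n+1)/4 = 11*12/4 = 33.
        Tie groups: |d|=1 (t=3), |d|=2 (t=3), |d|=4 (t=3); sum(t^3 - t) = 72.
        Var[W] = n(n+1)(2n+1)/24 - sum(t^3-t)/48 = 3036/24 - 72/48 = 125.
        z = (W - E[W]) / sqrt(Var[W]) = (24 - 33) / 11.1803 = -0.8050.
        Two-sided p = 2*Phi(z) = 0.420829.
Step 6: alpha = 0.1. fail to reject H0.

W+ = 24, W- = 42, W = min = 24, p = 0.420829, fail to reject H0.


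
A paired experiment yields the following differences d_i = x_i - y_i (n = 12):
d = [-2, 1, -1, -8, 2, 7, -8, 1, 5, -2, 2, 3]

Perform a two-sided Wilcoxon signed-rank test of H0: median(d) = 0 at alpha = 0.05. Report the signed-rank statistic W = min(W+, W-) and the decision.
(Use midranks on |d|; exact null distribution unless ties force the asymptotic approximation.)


Step 1: Drop any zero differences (none here) and take |d_i|.
|d| = [2, 1, 1, 8, 2, 7, 8, 1, 5, 2, 2, 3]
Step 2: Midrank |d_i| (ties get averaged ranks).
ranks: |2|->5.5, |1|->2, |1|->2, |8|->11.5, |2|->5.5, |7|->10, |8|->11.5, |1|->2, |5|->9, |2|->5.5, |2|->5.5, |3|->8
Step 3: Attach original signs; sum ranks with positive sign and with negative sign.
W+ = 2 + 5.5 + 10 + 2 + 9 + 5.5 + 8 = 42
W- = 5.5 + 2 + 11.5 + 11.5 + 5.5 = 36
(Check: W+ + W- = 78 should equal n(n+1)/2 = 78.)
Step 4: Test statistic W = min(W+, W-) = 36.
Step 5: Ties in |d|, so use the tie-corrected normal approximation.
        E[W] = n(n+1)/4 = 12*13/4 = 39.
        Tie groups: |d|=1 (t=3), |d|=2 (t=4), |d|=8 (t=2); sum(t^3 - t) = 90.
        Var[W] = n(n+1)(2n+1)/24 - sum(t^3-t)/48 = 3900/24 - 90/48 = 160.625.
        z = (W - E[W]) / sqrt(Var[W]) = (36 - 39) / 12.6738 = -0.2367.
        Two-sided p = 2*Phi(z) = 0.812883.
Step 6: alpha = 0.05. fail to reject H0.

W+ = 42, W- = 36, W = min = 36, p = 0.812883, fail to reject H0.


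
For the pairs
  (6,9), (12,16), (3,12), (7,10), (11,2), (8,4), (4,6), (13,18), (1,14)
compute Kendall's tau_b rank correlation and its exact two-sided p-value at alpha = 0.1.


Step 1: Enumerate the 36 unordered pairs (i,j) with i<j and classify each by sign(x_j-x_i) * sign(y_j-y_i).
  (1,2):dx=+6,dy=+7->C; (1,3):dx=-3,dy=+3->D; (1,4):dx=+1,dy=+1->C; (1,5):dx=+5,dy=-7->D
  (1,6):dx=+2,dy=-5->D; (1,7):dx=-2,dy=-3->C; (1,8):dx=+7,dy=+9->C; (1,9):dx=-5,dy=+5->D
  (2,3):dx=-9,dy=-4->C; (2,4):dx=-5,dy=-6->C; (2,5):dx=-1,dy=-14->C; (2,6):dx=-4,dy=-12->C
  (2,7):dx=-8,dy=-10->C; (2,8):dx=+1,dy=+2->C; (2,9):dx=-11,dy=-2->C; (3,4):dx=+4,dy=-2->D
  (3,5):dx=+8,dy=-10->D; (3,6):dx=+5,dy=-8->D; (3,7):dx=+1,dy=-6->D; (3,8):dx=+10,dy=+6->C
  (3,9):dx=-2,dy=+2->D; (4,5):dx=+4,dy=-8->D; (4,6):dx=+1,dy=-6->D; (4,7):dx=-3,dy=-4->C
  (4,8):dx=+6,dy=+8->C; (4,9):dx=-6,dy=+4->D; (5,6):dx=-3,dy=+2->D; (5,7):dx=-7,dy=+4->D
  (5,8):dx=+2,dy=+16->C; (5,9):dx=-10,dy=+12->D; (6,7):dx=-4,dy=+2->D; (6,8):dx=+5,dy=+14->C
  (6,9):dx=-7,dy=+10->D; (7,8):dx=+9,dy=+12->C; (7,9):dx=-3,dy=+8->D; (8,9):dx=-12,dy=-4->C
Step 2: C = 18, D = 18, total pairs = 36.
Step 3: tau = (C - D)/(n(n-1)/2) = (18 - 18)/36 = 0.000000.
Step 4: Exact two-sided p-value (enumerate n! = 362880 permutations of y under H0): p = 1.000000.
Step 5: alpha = 0.1. fail to reject H0.

tau_b = 0.0000 (C=18, D=18), p = 1.000000, fail to reject H0.


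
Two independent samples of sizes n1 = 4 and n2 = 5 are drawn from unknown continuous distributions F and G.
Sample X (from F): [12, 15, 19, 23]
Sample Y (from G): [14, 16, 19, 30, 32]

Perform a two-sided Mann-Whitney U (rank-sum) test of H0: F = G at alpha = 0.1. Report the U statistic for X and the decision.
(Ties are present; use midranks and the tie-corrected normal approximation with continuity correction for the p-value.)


Step 1: Combine and sort all 9 observations; assign midranks.
sorted (value, group): (12,X), (14,Y), (15,X), (16,Y), (19,X), (19,Y), (23,X), (30,Y), (32,Y)
ranks: 12->1, 14->2, 15->3, 16->4, 19->5.5, 19->5.5, 23->7, 30->8, 32->9
Step 2: Rank sum for X: R1 = 1 + 3 + 5.5 + 7 = 16.5.
Step 3: U_X = R1 - n1(n1+1)/2 = 16.5 - 4*5/2 = 16.5 - 10 = 6.5.
       U_Y = n1*n2 - U_X = 20 - 6.5 = 13.5.
Step 4: Ties are present, so use the tie-corrected normal approximation (with continuity correction) for the p-value.
Step 5: p-value = 0.460558; compare to alpha = 0.1. fail to reject H0.

U_X = 6.5, p = 0.460558, fail to reject H0 at alpha = 0.1.


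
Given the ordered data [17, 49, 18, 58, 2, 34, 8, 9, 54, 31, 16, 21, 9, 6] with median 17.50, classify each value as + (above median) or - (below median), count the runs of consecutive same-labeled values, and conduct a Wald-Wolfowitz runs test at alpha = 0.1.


Step 1: Compute median = 17.50; label A = above, B = below.
Labels in order: BAAABABBAABABB  (n_A = 7, n_B = 7)
Step 2: Count runs R = 9.
Step 3: Under H0 (random ordering), E[R] = 2*n_A*n_B/(n_A+n_B) + 1 = 2*7*7/14 + 1 = 8.0000.
        Var[R] = 2*n_A*n_B*(2*n_A*n_B - n_A - n_B) / ((n_A+n_B)^2 * (n_A+n_B-1)) = 8232/2548 = 3.2308.
        SD[R] = 1.7974.
Step 4: Continuity-corrected z = (R - 0.5 - E[R]) / SD[R] = (9 - 0.5 - 8.0000) / 1.7974 = 0.2782.
Step 5: Two-sided p-value via normal approximation = 2*(1 - Phi(|z|)) = 0.780879.
Step 6: alpha = 0.1. fail to reject H0.

R = 9, z = 0.2782, p = 0.780879, fail to reject H0.


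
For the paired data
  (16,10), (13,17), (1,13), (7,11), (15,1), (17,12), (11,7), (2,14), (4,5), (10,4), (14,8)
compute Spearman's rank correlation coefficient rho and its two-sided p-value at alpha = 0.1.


Step 1: Rank x and y separately (midranks; no ties here).
rank(x): 16->10, 13->7, 1->1, 7->4, 15->9, 17->11, 11->6, 2->2, 4->3, 10->5, 14->8
rank(y): 10->6, 17->11, 13->9, 11->7, 1->1, 12->8, 7->4, 14->10, 5->3, 4->2, 8->5
Step 2: d_i = R_x(i) - R_y(i); compute d_i^2.
  (10-6)^2=16, (7-11)^2=16, (1-9)^2=64, (4-7)^2=9, (9-1)^2=64, (11-8)^2=9, (6-4)^2=4, (2-10)^2=64, (3-3)^2=0, (5-2)^2=9, (8-5)^2=9
sum(d^2) = 264.
Step 3: rho = 1 - 6*264 / (11*(11^2 - 1)) = 1 - 1584/1320 = -0.200000.
Step 4: Under H0, t = rho * sqrt((n-2)/(1-rho^2)) = -0.6124 ~ t(9).
Step 5: Two-sided p-value from the t-distribution with 9 df = 0.555445.
Step 6: alpha = 0.1. fail to reject H0.

rho = -0.2000, p = 0.555445, fail to reject H0 at alpha = 0.1.


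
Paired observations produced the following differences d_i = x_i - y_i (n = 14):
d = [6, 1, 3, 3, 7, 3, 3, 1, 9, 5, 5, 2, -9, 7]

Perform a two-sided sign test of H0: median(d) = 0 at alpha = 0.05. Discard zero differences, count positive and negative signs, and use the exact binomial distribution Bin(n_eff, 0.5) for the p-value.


Step 1: Discard zero differences. Original n = 14; n_eff = number of nonzero differences = 14.
Nonzero differences (with sign): +6, +1, +3, +3, +7, +3, +3, +1, +9, +5, +5, +2, -9, +7
Step 2: Count signs: positive = 13, negative = 1.
Step 3: Under H0: P(positive) = 0.5, so the number of positives S ~ Bin(14, 0.5).
Step 4: Two-sided exact p-value = sum of Bin(14,0.5) probabilities at or below the observed probability = 0.001831.
Step 5: alpha = 0.05. reject H0.

n_eff = 14, pos = 13, neg = 1, p = 0.001831, reject H0.


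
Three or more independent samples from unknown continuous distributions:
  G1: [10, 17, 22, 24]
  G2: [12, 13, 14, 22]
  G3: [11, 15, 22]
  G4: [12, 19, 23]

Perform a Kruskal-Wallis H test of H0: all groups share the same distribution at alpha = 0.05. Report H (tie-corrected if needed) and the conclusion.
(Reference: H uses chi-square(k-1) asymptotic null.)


Step 1: Combine all N = 14 observations and assign midranks.
sorted (value, group, rank): (10,G1,1), (11,G3,2), (12,G2,3.5), (12,G4,3.5), (13,G2,5), (14,G2,6), (15,G3,7), (17,G1,8), (19,G4,9), (22,G1,11), (22,G2,11), (22,G3,11), (23,G4,13), (24,G1,14)
Step 2: Sum ranks within each group.
R_1 = 34 (n_1 = 4)
R_2 = 25.5 (n_2 = 4)
R_3 = 20 (n_3 = 3)
R_4 = 25.5 (n_4 = 3)
Step 3: H = 12/(N(N+1)) * sum(R_i^2/n_i) - 3(N+1)
     = 12/(14*15) * (34^2/4 + 25.5^2/4 + 20^2/3 + 25.5^2/3) - 3*15
     = 0.057143 * 801.646 - 45
     = 0.808333.
Step 4: Ties present; correction factor C = 1 - 30/(14^3 - 14) = 0.989011. Corrected H = 0.808333 / 0.989011 = 0.817315.
Step 5: Under H0, H ~ chi^2(3); p-value = 0.845321.
Step 6: alpha = 0.05. fail to reject H0.

H = 0.8173, df = 3, p = 0.845321, fail to reject H0.


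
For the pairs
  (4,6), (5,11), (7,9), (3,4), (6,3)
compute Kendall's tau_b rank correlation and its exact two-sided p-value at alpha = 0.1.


Step 1: Enumerate the 10 unordered pairs (i,j) with i<j and classify each by sign(x_j-x_i) * sign(y_j-y_i).
  (1,2):dx=+1,dy=+5->C; (1,3):dx=+3,dy=+3->C; (1,4):dx=-1,dy=-2->C; (1,5):dx=+2,dy=-3->D
  (2,3):dx=+2,dy=-2->D; (2,4):dx=-2,dy=-7->C; (2,5):dx=+1,dy=-8->D; (3,4):dx=-4,dy=-5->C
  (3,5):dx=-1,dy=-6->C; (4,5):dx=+3,dy=-1->D
Step 2: C = 6, D = 4, total pairs = 10.
Step 3: tau = (C - D)/(n(n-1)/2) = (6 - 4)/10 = 0.200000.
Step 4: Exact two-sided p-value (enumerate n! = 120 permutations of y under H0): p = 0.816667.
Step 5: alpha = 0.1. fail to reject H0.

tau_b = 0.2000 (C=6, D=4), p = 0.816667, fail to reject H0.


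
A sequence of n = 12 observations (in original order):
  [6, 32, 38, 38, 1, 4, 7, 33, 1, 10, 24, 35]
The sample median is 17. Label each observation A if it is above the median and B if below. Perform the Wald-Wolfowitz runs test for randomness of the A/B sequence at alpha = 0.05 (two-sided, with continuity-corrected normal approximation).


Step 1: Compute median = 17; label A = above, B = below.
Labels in order: BAAABBBABBAA  (n_A = 6, n_B = 6)
Step 2: Count runs R = 6.
Step 3: Under H0 (random ordering), E[R] = 2*n_A*n_B/(n_A+n_B) + 1 = 2*6*6/12 + 1 = 7.0000.
        Var[R] = 2*n_A*n_B*(2*n_A*n_B - n_A - n_B) / ((n_A+n_B)^2 * (n_A+n_B-1)) = 4320/1584 = 2.7273.
        SD[R] = 1.6514.
Step 4: Continuity-corrected z = (R + 0.5 - E[R]) / SD[R] = (6 + 0.5 - 7.0000) / 1.6514 = -0.3028.
Step 5: Two-sided p-value via normal approximation = 2*(1 - Phi(|z|)) = 0.762069.
Step 6: alpha = 0.05. fail to reject H0.

R = 6, z = -0.3028, p = 0.762069, fail to reject H0.


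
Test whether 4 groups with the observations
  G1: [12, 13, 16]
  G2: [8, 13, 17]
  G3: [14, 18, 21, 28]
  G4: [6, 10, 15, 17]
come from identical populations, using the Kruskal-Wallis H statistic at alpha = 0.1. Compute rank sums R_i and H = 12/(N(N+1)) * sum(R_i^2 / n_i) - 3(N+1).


Step 1: Combine all N = 14 observations and assign midranks.
sorted (value, group, rank): (6,G4,1), (8,G2,2), (10,G4,3), (12,G1,4), (13,G1,5.5), (13,G2,5.5), (14,G3,7), (15,G4,8), (16,G1,9), (17,G2,10.5), (17,G4,10.5), (18,G3,12), (21,G3,13), (28,G3,14)
Step 2: Sum ranks within each group.
R_1 = 18.5 (n_1 = 3)
R_2 = 18 (n_2 = 3)
R_3 = 46 (n_3 = 4)
R_4 = 22.5 (n_4 = 4)
Step 3: H = 12/(N(N+1)) * sum(R_i^2/n_i) - 3(N+1)
     = 12/(14*15) * (18.5^2/3 + 18^2/3 + 46^2/4 + 22.5^2/4) - 3*15
     = 0.057143 * 877.646 - 45
     = 5.151190.
Step 4: Ties present; correction factor C = 1 - 12/(14^3 - 14) = 0.995604. Corrected H = 5.151190 / 0.995604 = 5.173933.
Step 5: Under H0, H ~ chi^2(3); p-value = 0.159495.
Step 6: alpha = 0.1. fail to reject H0.

H = 5.1739, df = 3, p = 0.159495, fail to reject H0.


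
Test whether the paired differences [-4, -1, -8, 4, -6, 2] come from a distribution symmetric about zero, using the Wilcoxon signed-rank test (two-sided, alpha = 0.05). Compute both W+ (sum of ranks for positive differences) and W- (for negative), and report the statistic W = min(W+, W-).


Step 1: Drop any zero differences (none here) and take |d_i|.
|d| = [4, 1, 8, 4, 6, 2]
Step 2: Midrank |d_i| (ties get averaged ranks).
ranks: |4|->3.5, |1|->1, |8|->6, |4|->3.5, |6|->5, |2|->2
Step 3: Attach original signs; sum ranks with positive sign and with negative sign.
W+ = 3.5 + 2 = 5.5
W- = 3.5 + 1 + 6 + 5 = 15.5
(Check: W+ + W- = 21 should equal n(n+1)/2 = 21.)
Step 4: Test statistic W = min(W+, W-) = 5.5.
Step 5: Ties in |d|, so use the tie-corrected normal approximation.
        E[W] = n(n+1)/4 = 6*7/4 = 10.5.
        Tie groups: |d|=4 (t=2); sum(t^3 - t) = 6.
        Var[W] = n(n+1)(2n+1)/24 - sum(t^3-t)/48 = 546/24 - 6/48 = 22.625.
        z = (W - E[W]) / sqrt(Var[W]) = (5.5 - 10.5) / 4.7566 = -1.0512.
        Two-sided p = 2*Phi(z) = 0.293177.
Step 6: alpha = 0.05. fail to reject H0.

W+ = 5.5, W- = 15.5, W = min = 5.5, p = 0.293177, fail to reject H0.


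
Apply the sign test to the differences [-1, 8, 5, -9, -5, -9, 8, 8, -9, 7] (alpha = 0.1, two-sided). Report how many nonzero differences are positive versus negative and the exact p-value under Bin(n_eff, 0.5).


Step 1: Discard zero differences. Original n = 10; n_eff = number of nonzero differences = 10.
Nonzero differences (with sign): -1, +8, +5, -9, -5, -9, +8, +8, -9, +7
Step 2: Count signs: positive = 5, negative = 5.
Step 3: Under H0: P(positive) = 0.5, so the number of positives S ~ Bin(10, 0.5).
Step 4: Two-sided exact p-value = sum of Bin(10,0.5) probabilities at or below the observed probability = 1.000000.
Step 5: alpha = 0.1. fail to reject H0.

n_eff = 10, pos = 5, neg = 5, p = 1.000000, fail to reject H0.


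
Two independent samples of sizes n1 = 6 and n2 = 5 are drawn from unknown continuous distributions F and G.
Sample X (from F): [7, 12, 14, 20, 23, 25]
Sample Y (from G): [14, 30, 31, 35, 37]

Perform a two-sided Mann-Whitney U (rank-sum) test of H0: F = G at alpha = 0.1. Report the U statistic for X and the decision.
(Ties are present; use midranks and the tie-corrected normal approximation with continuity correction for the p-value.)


Step 1: Combine and sort all 11 observations; assign midranks.
sorted (value, group): (7,X), (12,X), (14,X), (14,Y), (20,X), (23,X), (25,X), (30,Y), (31,Y), (35,Y), (37,Y)
ranks: 7->1, 12->2, 14->3.5, 14->3.5, 20->5, 23->6, 25->7, 30->8, 31->9, 35->10, 37->11
Step 2: Rank sum for X: R1 = 1 + 2 + 3.5 + 5 + 6 + 7 = 24.5.
Step 3: U_X = R1 - n1(n1+1)/2 = 24.5 - 6*7/2 = 24.5 - 21 = 3.5.
       U_Y = n1*n2 - U_X = 30 - 3.5 = 26.5.
Step 4: Ties are present, so use the tie-corrected normal approximation (with continuity correction) for the p-value.
Step 5: p-value = 0.044126; compare to alpha = 0.1. reject H0.

U_X = 3.5, p = 0.044126, reject H0 at alpha = 0.1.


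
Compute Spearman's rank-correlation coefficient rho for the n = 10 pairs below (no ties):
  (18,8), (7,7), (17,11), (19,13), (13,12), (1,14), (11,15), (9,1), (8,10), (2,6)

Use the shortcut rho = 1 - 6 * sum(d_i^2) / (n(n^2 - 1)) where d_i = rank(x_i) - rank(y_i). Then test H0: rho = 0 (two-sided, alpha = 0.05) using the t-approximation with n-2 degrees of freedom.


Step 1: Rank x and y separately (midranks; no ties here).
rank(x): 18->9, 7->3, 17->8, 19->10, 13->7, 1->1, 11->6, 9->5, 8->4, 2->2
rank(y): 8->4, 7->3, 11->6, 13->8, 12->7, 14->9, 15->10, 1->1, 10->5, 6->2
Step 2: d_i = R_x(i) - R_y(i); compute d_i^2.
  (9-4)^2=25, (3-3)^2=0, (8-6)^2=4, (10-8)^2=4, (7-7)^2=0, (1-9)^2=64, (6-10)^2=16, (5-1)^2=16, (4-5)^2=1, (2-2)^2=0
sum(d^2) = 130.
Step 3: rho = 1 - 6*130 / (10*(10^2 - 1)) = 1 - 780/990 = 0.212121.
Step 4: Under H0, t = rho * sqrt((n-2)/(1-rho^2)) = 0.6139 ~ t(8).
Step 5: Two-sided p-value from the t-distribution with 8 df = 0.556306.
Step 6: alpha = 0.05. fail to reject H0.

rho = 0.2121, p = 0.556306, fail to reject H0 at alpha = 0.05.


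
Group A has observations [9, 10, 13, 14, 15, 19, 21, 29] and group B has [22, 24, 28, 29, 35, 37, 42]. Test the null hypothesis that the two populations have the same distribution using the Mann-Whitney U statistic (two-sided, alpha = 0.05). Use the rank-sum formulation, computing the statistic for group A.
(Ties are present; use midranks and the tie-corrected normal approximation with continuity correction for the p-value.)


Step 1: Combine and sort all 15 observations; assign midranks.
sorted (value, group): (9,X), (10,X), (13,X), (14,X), (15,X), (19,X), (21,X), (22,Y), (24,Y), (28,Y), (29,X), (29,Y), (35,Y), (37,Y), (42,Y)
ranks: 9->1, 10->2, 13->3, 14->4, 15->5, 19->6, 21->7, 22->8, 24->9, 28->10, 29->11.5, 29->11.5, 35->13, 37->14, 42->15
Step 2: Rank sum for X: R1 = 1 + 2 + 3 + 4 + 5 + 6 + 7 + 11.5 = 39.5.
Step 3: U_X = R1 - n1(n1+1)/2 = 39.5 - 8*9/2 = 39.5 - 36 = 3.5.
       U_Y = n1*n2 - U_X = 56 - 3.5 = 52.5.
Step 4: Ties are present, so use the tie-corrected normal approximation (with continuity correction) for the p-value.
Step 5: p-value = 0.005437; compare to alpha = 0.05. reject H0.

U_X = 3.5, p = 0.005437, reject H0 at alpha = 0.05.


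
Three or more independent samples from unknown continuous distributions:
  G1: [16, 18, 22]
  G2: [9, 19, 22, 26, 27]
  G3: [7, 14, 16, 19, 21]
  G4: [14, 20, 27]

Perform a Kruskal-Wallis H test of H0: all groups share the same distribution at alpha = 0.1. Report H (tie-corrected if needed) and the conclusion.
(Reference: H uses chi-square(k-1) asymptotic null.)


Step 1: Combine all N = 16 observations and assign midranks.
sorted (value, group, rank): (7,G3,1), (9,G2,2), (14,G3,3.5), (14,G4,3.5), (16,G1,5.5), (16,G3,5.5), (18,G1,7), (19,G2,8.5), (19,G3,8.5), (20,G4,10), (21,G3,11), (22,G1,12.5), (22,G2,12.5), (26,G2,14), (27,G2,15.5), (27,G4,15.5)
Step 2: Sum ranks within each group.
R_1 = 25 (n_1 = 3)
R_2 = 52.5 (n_2 = 5)
R_3 = 29.5 (n_3 = 5)
R_4 = 29 (n_4 = 3)
Step 3: H = 12/(N(N+1)) * sum(R_i^2/n_i) - 3(N+1)
     = 12/(16*17) * (25^2/3 + 52.5^2/5 + 29.5^2/5 + 29^2/3) - 3*17
     = 0.044118 * 1213.97 - 51
     = 2.557353.
Step 4: Ties present; correction factor C = 1 - 30/(16^3 - 16) = 0.992647. Corrected H = 2.557353 / 0.992647 = 2.576296.
Step 5: Under H0, H ~ chi^2(3); p-value = 0.461660.
Step 6: alpha = 0.1. fail to reject H0.

H = 2.5763, df = 3, p = 0.461660, fail to reject H0.


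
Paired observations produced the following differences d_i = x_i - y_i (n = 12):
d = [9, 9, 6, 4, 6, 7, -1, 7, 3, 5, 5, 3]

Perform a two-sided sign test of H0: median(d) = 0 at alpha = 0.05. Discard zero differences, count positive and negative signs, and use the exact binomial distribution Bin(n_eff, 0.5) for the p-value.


Step 1: Discard zero differences. Original n = 12; n_eff = number of nonzero differences = 12.
Nonzero differences (with sign): +9, +9, +6, +4, +6, +7, -1, +7, +3, +5, +5, +3
Step 2: Count signs: positive = 11, negative = 1.
Step 3: Under H0: P(positive) = 0.5, so the number of positives S ~ Bin(12, 0.5).
Step 4: Two-sided exact p-value = sum of Bin(12,0.5) probabilities at or below the observed probability = 0.006348.
Step 5: alpha = 0.05. reject H0.

n_eff = 12, pos = 11, neg = 1, p = 0.006348, reject H0.


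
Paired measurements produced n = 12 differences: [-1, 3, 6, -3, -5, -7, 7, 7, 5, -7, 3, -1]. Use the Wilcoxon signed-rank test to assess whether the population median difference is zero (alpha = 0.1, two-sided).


Step 1: Drop any zero differences (none here) and take |d_i|.
|d| = [1, 3, 6, 3, 5, 7, 7, 7, 5, 7, 3, 1]
Step 2: Midrank |d_i| (ties get averaged ranks).
ranks: |1|->1.5, |3|->4, |6|->8, |3|->4, |5|->6.5, |7|->10.5, |7|->10.5, |7|->10.5, |5|->6.5, |7|->10.5, |3|->4, |1|->1.5
Step 3: Attach original signs; sum ranks with positive sign and with negative sign.
W+ = 4 + 8 + 10.5 + 10.5 + 6.5 + 4 = 43.5
W- = 1.5 + 4 + 6.5 + 10.5 + 10.5 + 1.5 = 34.5
(Check: W+ + W- = 78 should equal n(n+1)/2 = 78.)
Step 4: Test statistic W = min(W+, W-) = 34.5.
Step 5: Ties in |d|, so use the tie-corrected normal approximation.
        E[W] = n(n+1)/4 = 12*13/4 = 39.
        Tie groups: |d|=1 (t=2), |d|=3 (t=3), |d|=5 (t=2), |d|=7 (t=4); sum(t^3 - t) = 96.
        Var[W] = n(n+1)(2n+1)/24 - sum(t^3-t)/48 = 3900/24 - 96/48 = 160.5.
        z = (W - E[W]) / sqrt(Var[W]) = (34.5 - 39) / 12.6689 = -0.3552.
        Two-sided p = 2*Phi(z) = 0.722439.
Step 6: alpha = 0.1. fail to reject H0.

W+ = 43.5, W- = 34.5, W = min = 34.5, p = 0.722439, fail to reject H0.
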